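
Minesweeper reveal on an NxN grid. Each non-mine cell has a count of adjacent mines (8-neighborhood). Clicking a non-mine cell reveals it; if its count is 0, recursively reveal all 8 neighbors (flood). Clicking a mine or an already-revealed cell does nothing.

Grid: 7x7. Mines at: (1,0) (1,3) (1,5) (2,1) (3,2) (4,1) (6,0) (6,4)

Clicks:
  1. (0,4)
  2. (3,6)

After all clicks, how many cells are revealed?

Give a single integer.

Click 1 (0,4) count=2: revealed 1 new [(0,4)] -> total=1
Click 2 (3,6) count=0: revealed 18 new [(2,3) (2,4) (2,5) (2,6) (3,3) (3,4) (3,5) (3,6) (4,3) (4,4) (4,5) (4,6) (5,3) (5,4) (5,5) (5,6) (6,5) (6,6)] -> total=19

Answer: 19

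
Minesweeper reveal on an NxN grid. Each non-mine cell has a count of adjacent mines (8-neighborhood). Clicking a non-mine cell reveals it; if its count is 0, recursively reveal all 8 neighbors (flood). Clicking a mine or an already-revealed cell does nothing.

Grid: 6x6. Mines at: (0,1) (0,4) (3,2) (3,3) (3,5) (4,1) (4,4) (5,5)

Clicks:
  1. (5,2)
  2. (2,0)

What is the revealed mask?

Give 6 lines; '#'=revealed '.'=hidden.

Answer: ......
##....
##....
##....
......
..#...

Derivation:
Click 1 (5,2) count=1: revealed 1 new [(5,2)] -> total=1
Click 2 (2,0) count=0: revealed 6 new [(1,0) (1,1) (2,0) (2,1) (3,0) (3,1)] -> total=7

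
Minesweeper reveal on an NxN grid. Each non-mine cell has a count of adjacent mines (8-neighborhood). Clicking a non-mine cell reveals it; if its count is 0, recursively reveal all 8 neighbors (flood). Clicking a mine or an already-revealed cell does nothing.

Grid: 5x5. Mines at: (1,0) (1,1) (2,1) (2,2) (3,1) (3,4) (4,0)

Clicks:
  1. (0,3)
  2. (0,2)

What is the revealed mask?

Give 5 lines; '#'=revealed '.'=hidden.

Click 1 (0,3) count=0: revealed 8 new [(0,2) (0,3) (0,4) (1,2) (1,3) (1,4) (2,3) (2,4)] -> total=8
Click 2 (0,2) count=1: revealed 0 new [(none)] -> total=8

Answer: ..###
..###
...##
.....
.....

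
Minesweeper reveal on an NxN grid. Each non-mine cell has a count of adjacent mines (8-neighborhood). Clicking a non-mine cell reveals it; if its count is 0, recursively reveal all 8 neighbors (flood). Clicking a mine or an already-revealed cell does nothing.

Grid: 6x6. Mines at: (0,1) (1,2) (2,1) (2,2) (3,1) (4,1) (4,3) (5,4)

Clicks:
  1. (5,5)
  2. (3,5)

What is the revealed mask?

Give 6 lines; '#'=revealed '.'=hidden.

Click 1 (5,5) count=1: revealed 1 new [(5,5)] -> total=1
Click 2 (3,5) count=0: revealed 14 new [(0,3) (0,4) (0,5) (1,3) (1,4) (1,5) (2,3) (2,4) (2,5) (3,3) (3,4) (3,5) (4,4) (4,5)] -> total=15

Answer: ...###
...###
...###
...###
....##
.....#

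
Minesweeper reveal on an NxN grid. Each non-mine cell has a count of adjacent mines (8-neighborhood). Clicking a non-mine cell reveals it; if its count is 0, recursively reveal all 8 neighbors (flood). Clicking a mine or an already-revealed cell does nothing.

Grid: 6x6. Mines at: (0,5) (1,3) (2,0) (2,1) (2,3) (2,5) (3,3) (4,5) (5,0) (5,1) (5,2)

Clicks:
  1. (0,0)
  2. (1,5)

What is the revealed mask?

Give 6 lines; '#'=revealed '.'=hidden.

Click 1 (0,0) count=0: revealed 6 new [(0,0) (0,1) (0,2) (1,0) (1,1) (1,2)] -> total=6
Click 2 (1,5) count=2: revealed 1 new [(1,5)] -> total=7

Answer: ###...
###..#
......
......
......
......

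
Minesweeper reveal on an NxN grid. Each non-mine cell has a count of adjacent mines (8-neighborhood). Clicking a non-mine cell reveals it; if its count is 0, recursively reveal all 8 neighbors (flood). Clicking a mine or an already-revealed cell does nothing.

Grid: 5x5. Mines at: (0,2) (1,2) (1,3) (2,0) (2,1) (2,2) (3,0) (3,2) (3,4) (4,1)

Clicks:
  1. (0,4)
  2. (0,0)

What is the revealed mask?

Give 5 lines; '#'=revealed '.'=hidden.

Answer: ##..#
##...
.....
.....
.....

Derivation:
Click 1 (0,4) count=1: revealed 1 new [(0,4)] -> total=1
Click 2 (0,0) count=0: revealed 4 new [(0,0) (0,1) (1,0) (1,1)] -> total=5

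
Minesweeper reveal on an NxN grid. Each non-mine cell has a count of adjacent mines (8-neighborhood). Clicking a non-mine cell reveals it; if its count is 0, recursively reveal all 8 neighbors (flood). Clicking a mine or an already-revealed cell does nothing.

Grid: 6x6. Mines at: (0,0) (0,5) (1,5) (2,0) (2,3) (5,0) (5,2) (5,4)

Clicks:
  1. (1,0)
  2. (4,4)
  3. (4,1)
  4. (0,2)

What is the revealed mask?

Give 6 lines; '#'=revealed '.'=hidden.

Click 1 (1,0) count=2: revealed 1 new [(1,0)] -> total=1
Click 2 (4,4) count=1: revealed 1 new [(4,4)] -> total=2
Click 3 (4,1) count=2: revealed 1 new [(4,1)] -> total=3
Click 4 (0,2) count=0: revealed 8 new [(0,1) (0,2) (0,3) (0,4) (1,1) (1,2) (1,3) (1,4)] -> total=11

Answer: .####.
#####.
......
......
.#..#.
......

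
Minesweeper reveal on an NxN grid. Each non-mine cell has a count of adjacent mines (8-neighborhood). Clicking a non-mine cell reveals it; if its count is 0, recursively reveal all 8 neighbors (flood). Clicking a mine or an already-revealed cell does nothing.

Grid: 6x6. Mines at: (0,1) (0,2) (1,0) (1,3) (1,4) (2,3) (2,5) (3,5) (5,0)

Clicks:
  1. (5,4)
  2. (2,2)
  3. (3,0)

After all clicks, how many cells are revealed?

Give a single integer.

Click 1 (5,4) count=0: revealed 19 new [(2,0) (2,1) (2,2) (3,0) (3,1) (3,2) (3,3) (3,4) (4,0) (4,1) (4,2) (4,3) (4,4) (4,5) (5,1) (5,2) (5,3) (5,4) (5,5)] -> total=19
Click 2 (2,2) count=2: revealed 0 new [(none)] -> total=19
Click 3 (3,0) count=0: revealed 0 new [(none)] -> total=19

Answer: 19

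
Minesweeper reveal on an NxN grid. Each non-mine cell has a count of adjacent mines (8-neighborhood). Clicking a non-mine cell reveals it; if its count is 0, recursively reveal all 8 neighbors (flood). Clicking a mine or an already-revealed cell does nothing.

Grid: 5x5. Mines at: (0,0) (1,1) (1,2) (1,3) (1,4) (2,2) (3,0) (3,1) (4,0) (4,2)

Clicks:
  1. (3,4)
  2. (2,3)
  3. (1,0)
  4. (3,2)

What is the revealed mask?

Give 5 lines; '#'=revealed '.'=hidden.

Click 1 (3,4) count=0: revealed 6 new [(2,3) (2,4) (3,3) (3,4) (4,3) (4,4)] -> total=6
Click 2 (2,3) count=4: revealed 0 new [(none)] -> total=6
Click 3 (1,0) count=2: revealed 1 new [(1,0)] -> total=7
Click 4 (3,2) count=3: revealed 1 new [(3,2)] -> total=8

Answer: .....
#....
...##
..###
...##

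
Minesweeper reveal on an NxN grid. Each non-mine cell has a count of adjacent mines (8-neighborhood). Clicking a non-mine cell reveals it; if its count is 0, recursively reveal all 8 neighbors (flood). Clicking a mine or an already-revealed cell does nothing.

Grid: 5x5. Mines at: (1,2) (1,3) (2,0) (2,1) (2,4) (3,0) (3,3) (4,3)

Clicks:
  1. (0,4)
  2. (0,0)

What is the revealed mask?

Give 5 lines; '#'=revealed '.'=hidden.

Click 1 (0,4) count=1: revealed 1 new [(0,4)] -> total=1
Click 2 (0,0) count=0: revealed 4 new [(0,0) (0,1) (1,0) (1,1)] -> total=5

Answer: ##..#
##...
.....
.....
.....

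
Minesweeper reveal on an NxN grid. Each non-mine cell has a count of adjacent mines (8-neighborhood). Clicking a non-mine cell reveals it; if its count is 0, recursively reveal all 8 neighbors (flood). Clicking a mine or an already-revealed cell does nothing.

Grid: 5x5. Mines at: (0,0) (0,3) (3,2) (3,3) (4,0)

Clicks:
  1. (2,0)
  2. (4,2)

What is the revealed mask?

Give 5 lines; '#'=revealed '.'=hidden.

Click 1 (2,0) count=0: revealed 6 new [(1,0) (1,1) (2,0) (2,1) (3,0) (3,1)] -> total=6
Click 2 (4,2) count=2: revealed 1 new [(4,2)] -> total=7

Answer: .....
##...
##...
##...
..#..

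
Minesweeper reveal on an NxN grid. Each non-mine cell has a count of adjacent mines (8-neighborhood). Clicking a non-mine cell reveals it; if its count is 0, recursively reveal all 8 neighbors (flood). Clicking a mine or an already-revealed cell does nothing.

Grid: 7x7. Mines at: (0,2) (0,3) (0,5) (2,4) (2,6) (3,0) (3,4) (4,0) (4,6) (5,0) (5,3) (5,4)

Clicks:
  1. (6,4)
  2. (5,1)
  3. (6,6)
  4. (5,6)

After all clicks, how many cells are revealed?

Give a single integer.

Click 1 (6,4) count=2: revealed 1 new [(6,4)] -> total=1
Click 2 (5,1) count=2: revealed 1 new [(5,1)] -> total=2
Click 3 (6,6) count=0: revealed 4 new [(5,5) (5,6) (6,5) (6,6)] -> total=6
Click 4 (5,6) count=1: revealed 0 new [(none)] -> total=6

Answer: 6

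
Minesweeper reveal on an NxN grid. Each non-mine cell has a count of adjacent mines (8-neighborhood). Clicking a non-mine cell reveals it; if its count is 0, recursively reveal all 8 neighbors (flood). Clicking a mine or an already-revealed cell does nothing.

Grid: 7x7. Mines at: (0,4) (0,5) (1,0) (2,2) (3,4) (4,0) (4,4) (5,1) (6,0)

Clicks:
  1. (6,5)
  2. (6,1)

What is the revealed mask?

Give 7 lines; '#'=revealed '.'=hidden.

Answer: .......
.....##
.....##
.....##
.....##
..#####
.######

Derivation:
Click 1 (6,5) count=0: revealed 18 new [(1,5) (1,6) (2,5) (2,6) (3,5) (3,6) (4,5) (4,6) (5,2) (5,3) (5,4) (5,5) (5,6) (6,2) (6,3) (6,4) (6,5) (6,6)] -> total=18
Click 2 (6,1) count=2: revealed 1 new [(6,1)] -> total=19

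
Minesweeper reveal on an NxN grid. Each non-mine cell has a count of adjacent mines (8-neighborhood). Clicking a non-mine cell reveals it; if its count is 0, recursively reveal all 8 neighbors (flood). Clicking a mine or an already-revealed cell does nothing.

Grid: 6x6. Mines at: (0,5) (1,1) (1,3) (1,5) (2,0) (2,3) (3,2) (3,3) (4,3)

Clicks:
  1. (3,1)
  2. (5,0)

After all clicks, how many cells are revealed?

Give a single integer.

Answer: 8

Derivation:
Click 1 (3,1) count=2: revealed 1 new [(3,1)] -> total=1
Click 2 (5,0) count=0: revealed 7 new [(3,0) (4,0) (4,1) (4,2) (5,0) (5,1) (5,2)] -> total=8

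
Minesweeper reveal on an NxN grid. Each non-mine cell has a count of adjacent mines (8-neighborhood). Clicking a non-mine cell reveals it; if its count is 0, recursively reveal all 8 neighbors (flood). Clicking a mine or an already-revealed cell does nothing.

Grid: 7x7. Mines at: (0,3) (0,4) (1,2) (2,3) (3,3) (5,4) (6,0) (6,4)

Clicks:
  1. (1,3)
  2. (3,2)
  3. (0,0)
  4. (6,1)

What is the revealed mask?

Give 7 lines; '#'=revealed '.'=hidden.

Answer: ##.....
##.#...
###....
###....
####...
####...
.###...

Derivation:
Click 1 (1,3) count=4: revealed 1 new [(1,3)] -> total=1
Click 2 (3,2) count=2: revealed 1 new [(3,2)] -> total=2
Click 3 (0,0) count=0: revealed 20 new [(0,0) (0,1) (1,0) (1,1) (2,0) (2,1) (2,2) (3,0) (3,1) (4,0) (4,1) (4,2) (4,3) (5,0) (5,1) (5,2) (5,3) (6,1) (6,2) (6,3)] -> total=22
Click 4 (6,1) count=1: revealed 0 new [(none)] -> total=22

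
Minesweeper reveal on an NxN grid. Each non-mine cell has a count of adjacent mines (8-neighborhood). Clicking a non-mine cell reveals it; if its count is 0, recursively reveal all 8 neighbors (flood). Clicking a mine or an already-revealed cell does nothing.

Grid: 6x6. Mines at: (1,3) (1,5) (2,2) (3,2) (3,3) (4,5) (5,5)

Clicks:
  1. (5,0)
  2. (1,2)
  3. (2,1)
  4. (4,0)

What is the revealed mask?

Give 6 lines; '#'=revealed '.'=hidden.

Click 1 (5,0) count=0: revealed 20 new [(0,0) (0,1) (0,2) (1,0) (1,1) (1,2) (2,0) (2,1) (3,0) (3,1) (4,0) (4,1) (4,2) (4,3) (4,4) (5,0) (5,1) (5,2) (5,3) (5,4)] -> total=20
Click 2 (1,2) count=2: revealed 0 new [(none)] -> total=20
Click 3 (2,1) count=2: revealed 0 new [(none)] -> total=20
Click 4 (4,0) count=0: revealed 0 new [(none)] -> total=20

Answer: ###...
###...
##....
##....
#####.
#####.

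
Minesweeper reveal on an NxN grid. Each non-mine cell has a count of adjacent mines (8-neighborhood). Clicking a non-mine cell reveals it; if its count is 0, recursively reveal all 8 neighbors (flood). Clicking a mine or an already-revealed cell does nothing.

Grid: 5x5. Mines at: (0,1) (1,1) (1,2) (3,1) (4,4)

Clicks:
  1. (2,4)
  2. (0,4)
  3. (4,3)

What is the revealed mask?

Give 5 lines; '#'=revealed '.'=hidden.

Answer: ...##
...##
...##
...##
...#.

Derivation:
Click 1 (2,4) count=0: revealed 8 new [(0,3) (0,4) (1,3) (1,4) (2,3) (2,4) (3,3) (3,4)] -> total=8
Click 2 (0,4) count=0: revealed 0 new [(none)] -> total=8
Click 3 (4,3) count=1: revealed 1 new [(4,3)] -> total=9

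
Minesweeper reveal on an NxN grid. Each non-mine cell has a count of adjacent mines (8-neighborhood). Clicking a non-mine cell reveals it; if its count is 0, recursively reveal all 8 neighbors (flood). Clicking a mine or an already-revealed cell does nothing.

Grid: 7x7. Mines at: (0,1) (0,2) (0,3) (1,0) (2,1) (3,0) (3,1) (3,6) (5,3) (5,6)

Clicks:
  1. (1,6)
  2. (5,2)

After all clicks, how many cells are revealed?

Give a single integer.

Click 1 (1,6) count=0: revealed 21 new [(0,4) (0,5) (0,6) (1,2) (1,3) (1,4) (1,5) (1,6) (2,2) (2,3) (2,4) (2,5) (2,6) (3,2) (3,3) (3,4) (3,5) (4,2) (4,3) (4,4) (4,5)] -> total=21
Click 2 (5,2) count=1: revealed 1 new [(5,2)] -> total=22

Answer: 22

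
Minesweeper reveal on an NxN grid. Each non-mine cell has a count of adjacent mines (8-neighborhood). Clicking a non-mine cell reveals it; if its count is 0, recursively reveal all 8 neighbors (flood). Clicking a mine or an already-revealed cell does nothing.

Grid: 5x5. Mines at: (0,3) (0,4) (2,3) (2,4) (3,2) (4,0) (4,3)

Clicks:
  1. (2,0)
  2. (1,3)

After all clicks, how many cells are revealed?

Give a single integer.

Answer: 12

Derivation:
Click 1 (2,0) count=0: revealed 11 new [(0,0) (0,1) (0,2) (1,0) (1,1) (1,2) (2,0) (2,1) (2,2) (3,0) (3,1)] -> total=11
Click 2 (1,3) count=4: revealed 1 new [(1,3)] -> total=12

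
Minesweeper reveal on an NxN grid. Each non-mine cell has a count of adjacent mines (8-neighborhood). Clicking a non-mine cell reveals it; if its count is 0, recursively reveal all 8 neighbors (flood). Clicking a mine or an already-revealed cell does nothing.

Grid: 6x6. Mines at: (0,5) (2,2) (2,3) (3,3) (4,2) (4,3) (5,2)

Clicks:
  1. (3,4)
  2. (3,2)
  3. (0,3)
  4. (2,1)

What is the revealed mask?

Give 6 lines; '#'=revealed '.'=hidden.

Click 1 (3,4) count=3: revealed 1 new [(3,4)] -> total=1
Click 2 (3,2) count=5: revealed 1 new [(3,2)] -> total=2
Click 3 (0,3) count=0: revealed 18 new [(0,0) (0,1) (0,2) (0,3) (0,4) (1,0) (1,1) (1,2) (1,3) (1,4) (2,0) (2,1) (3,0) (3,1) (4,0) (4,1) (5,0) (5,1)] -> total=20
Click 4 (2,1) count=1: revealed 0 new [(none)] -> total=20

Answer: #####.
#####.
##....
###.#.
##....
##....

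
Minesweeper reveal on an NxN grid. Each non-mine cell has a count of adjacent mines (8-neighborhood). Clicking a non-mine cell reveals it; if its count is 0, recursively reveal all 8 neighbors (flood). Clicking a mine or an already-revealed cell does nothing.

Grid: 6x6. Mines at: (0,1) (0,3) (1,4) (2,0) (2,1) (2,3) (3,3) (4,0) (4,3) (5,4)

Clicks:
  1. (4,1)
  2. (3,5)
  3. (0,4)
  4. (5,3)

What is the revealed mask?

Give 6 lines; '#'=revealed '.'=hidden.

Answer: ....#.
......
....##
....##
.#..##
...#..

Derivation:
Click 1 (4,1) count=1: revealed 1 new [(4,1)] -> total=1
Click 2 (3,5) count=0: revealed 6 new [(2,4) (2,5) (3,4) (3,5) (4,4) (4,5)] -> total=7
Click 3 (0,4) count=2: revealed 1 new [(0,4)] -> total=8
Click 4 (5,3) count=2: revealed 1 new [(5,3)] -> total=9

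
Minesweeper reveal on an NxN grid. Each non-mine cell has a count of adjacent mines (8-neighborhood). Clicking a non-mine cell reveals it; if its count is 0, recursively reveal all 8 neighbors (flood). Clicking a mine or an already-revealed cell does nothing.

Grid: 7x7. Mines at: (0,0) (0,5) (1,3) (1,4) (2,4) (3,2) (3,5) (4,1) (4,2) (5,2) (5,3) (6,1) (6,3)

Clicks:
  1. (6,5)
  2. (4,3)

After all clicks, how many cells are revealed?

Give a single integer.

Click 1 (6,5) count=0: revealed 9 new [(4,4) (4,5) (4,6) (5,4) (5,5) (5,6) (6,4) (6,5) (6,6)] -> total=9
Click 2 (4,3) count=4: revealed 1 new [(4,3)] -> total=10

Answer: 10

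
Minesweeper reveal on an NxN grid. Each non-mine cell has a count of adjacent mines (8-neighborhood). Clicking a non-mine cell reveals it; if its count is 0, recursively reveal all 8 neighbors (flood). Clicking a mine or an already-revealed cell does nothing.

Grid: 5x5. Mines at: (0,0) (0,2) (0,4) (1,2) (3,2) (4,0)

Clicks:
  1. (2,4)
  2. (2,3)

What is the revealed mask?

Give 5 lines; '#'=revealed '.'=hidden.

Answer: .....
...##
...##
...##
...##

Derivation:
Click 1 (2,4) count=0: revealed 8 new [(1,3) (1,4) (2,3) (2,4) (3,3) (3,4) (4,3) (4,4)] -> total=8
Click 2 (2,3) count=2: revealed 0 new [(none)] -> total=8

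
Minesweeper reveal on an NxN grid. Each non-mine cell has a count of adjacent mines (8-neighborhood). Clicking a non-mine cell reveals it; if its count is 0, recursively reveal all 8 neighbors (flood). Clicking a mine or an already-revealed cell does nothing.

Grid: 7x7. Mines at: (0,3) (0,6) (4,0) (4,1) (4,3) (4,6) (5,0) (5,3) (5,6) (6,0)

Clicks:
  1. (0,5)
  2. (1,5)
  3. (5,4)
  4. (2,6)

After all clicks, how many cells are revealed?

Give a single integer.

Click 1 (0,5) count=1: revealed 1 new [(0,5)] -> total=1
Click 2 (1,5) count=1: revealed 1 new [(1,5)] -> total=2
Click 3 (5,4) count=2: revealed 1 new [(5,4)] -> total=3
Click 4 (2,6) count=0: revealed 23 new [(0,0) (0,1) (0,2) (1,0) (1,1) (1,2) (1,3) (1,4) (1,6) (2,0) (2,1) (2,2) (2,3) (2,4) (2,5) (2,6) (3,0) (3,1) (3,2) (3,3) (3,4) (3,5) (3,6)] -> total=26

Answer: 26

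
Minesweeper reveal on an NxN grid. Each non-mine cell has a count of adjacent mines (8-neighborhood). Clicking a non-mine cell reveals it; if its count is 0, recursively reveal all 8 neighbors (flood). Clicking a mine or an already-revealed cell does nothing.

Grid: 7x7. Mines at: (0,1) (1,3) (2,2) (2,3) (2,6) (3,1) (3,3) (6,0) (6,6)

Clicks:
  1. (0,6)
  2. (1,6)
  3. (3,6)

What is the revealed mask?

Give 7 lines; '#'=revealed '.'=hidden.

Answer: ....###
....###
.......
......#
.......
.......
.......

Derivation:
Click 1 (0,6) count=0: revealed 6 new [(0,4) (0,5) (0,6) (1,4) (1,5) (1,6)] -> total=6
Click 2 (1,6) count=1: revealed 0 new [(none)] -> total=6
Click 3 (3,6) count=1: revealed 1 new [(3,6)] -> total=7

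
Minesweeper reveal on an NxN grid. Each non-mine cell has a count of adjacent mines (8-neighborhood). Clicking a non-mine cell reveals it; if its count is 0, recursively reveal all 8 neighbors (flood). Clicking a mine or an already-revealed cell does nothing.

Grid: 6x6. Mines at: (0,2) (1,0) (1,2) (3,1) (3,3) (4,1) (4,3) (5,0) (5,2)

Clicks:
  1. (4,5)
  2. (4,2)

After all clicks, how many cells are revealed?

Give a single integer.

Click 1 (4,5) count=0: revealed 15 new [(0,3) (0,4) (0,5) (1,3) (1,4) (1,5) (2,3) (2,4) (2,5) (3,4) (3,5) (4,4) (4,5) (5,4) (5,5)] -> total=15
Click 2 (4,2) count=5: revealed 1 new [(4,2)] -> total=16

Answer: 16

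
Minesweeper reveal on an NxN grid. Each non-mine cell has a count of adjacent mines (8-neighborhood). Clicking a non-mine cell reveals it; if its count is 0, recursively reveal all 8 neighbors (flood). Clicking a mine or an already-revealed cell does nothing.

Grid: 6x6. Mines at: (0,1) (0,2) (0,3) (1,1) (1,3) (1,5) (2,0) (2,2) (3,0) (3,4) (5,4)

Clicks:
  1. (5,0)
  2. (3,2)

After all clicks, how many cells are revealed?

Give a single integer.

Answer: 11

Derivation:
Click 1 (5,0) count=0: revealed 11 new [(3,1) (3,2) (3,3) (4,0) (4,1) (4,2) (4,3) (5,0) (5,1) (5,2) (5,3)] -> total=11
Click 2 (3,2) count=1: revealed 0 new [(none)] -> total=11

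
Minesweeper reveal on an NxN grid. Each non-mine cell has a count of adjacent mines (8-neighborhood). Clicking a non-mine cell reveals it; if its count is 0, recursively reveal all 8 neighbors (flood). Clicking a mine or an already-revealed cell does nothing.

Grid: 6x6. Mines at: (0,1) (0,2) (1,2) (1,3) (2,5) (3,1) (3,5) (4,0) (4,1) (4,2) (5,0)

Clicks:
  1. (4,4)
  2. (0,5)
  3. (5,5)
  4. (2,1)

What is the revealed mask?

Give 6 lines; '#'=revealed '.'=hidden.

Answer: ....##
....##
.#....
......
...###
...###

Derivation:
Click 1 (4,4) count=1: revealed 1 new [(4,4)] -> total=1
Click 2 (0,5) count=0: revealed 4 new [(0,4) (0,5) (1,4) (1,5)] -> total=5
Click 3 (5,5) count=0: revealed 5 new [(4,3) (4,5) (5,3) (5,4) (5,5)] -> total=10
Click 4 (2,1) count=2: revealed 1 new [(2,1)] -> total=11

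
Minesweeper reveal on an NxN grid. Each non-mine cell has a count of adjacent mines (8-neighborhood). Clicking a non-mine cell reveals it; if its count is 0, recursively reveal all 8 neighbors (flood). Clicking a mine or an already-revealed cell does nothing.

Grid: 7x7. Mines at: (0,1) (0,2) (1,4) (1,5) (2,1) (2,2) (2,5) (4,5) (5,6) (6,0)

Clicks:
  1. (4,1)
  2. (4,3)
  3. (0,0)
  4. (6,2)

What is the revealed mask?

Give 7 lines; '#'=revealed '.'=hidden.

Click 1 (4,1) count=0: revealed 21 new [(3,0) (3,1) (3,2) (3,3) (3,4) (4,0) (4,1) (4,2) (4,3) (4,4) (5,0) (5,1) (5,2) (5,3) (5,4) (5,5) (6,1) (6,2) (6,3) (6,4) (6,5)] -> total=21
Click 2 (4,3) count=0: revealed 0 new [(none)] -> total=21
Click 3 (0,0) count=1: revealed 1 new [(0,0)] -> total=22
Click 4 (6,2) count=0: revealed 0 new [(none)] -> total=22

Answer: #......
.......
.......
#####..
#####..
######.
.#####.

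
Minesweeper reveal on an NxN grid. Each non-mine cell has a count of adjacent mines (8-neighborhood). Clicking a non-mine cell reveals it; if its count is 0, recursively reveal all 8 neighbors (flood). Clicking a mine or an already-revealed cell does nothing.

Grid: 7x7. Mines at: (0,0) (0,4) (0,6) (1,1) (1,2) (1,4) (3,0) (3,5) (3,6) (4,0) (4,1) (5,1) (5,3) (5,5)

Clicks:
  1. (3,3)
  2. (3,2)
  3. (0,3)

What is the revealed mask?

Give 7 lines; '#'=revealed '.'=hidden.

Answer: ...#...
.......
..###..
..###..
..###..
.......
.......

Derivation:
Click 1 (3,3) count=0: revealed 9 new [(2,2) (2,3) (2,4) (3,2) (3,3) (3,4) (4,2) (4,3) (4,4)] -> total=9
Click 2 (3,2) count=1: revealed 0 new [(none)] -> total=9
Click 3 (0,3) count=3: revealed 1 new [(0,3)] -> total=10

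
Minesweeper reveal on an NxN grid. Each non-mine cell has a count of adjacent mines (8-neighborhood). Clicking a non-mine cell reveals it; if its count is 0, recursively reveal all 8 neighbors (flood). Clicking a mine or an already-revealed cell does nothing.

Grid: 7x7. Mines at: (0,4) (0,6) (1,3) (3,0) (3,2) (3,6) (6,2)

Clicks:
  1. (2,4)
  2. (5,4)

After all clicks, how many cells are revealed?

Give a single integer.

Click 1 (2,4) count=1: revealed 1 new [(2,4)] -> total=1
Click 2 (5,4) count=0: revealed 17 new [(2,3) (2,5) (3,3) (3,4) (3,5) (4,3) (4,4) (4,5) (4,6) (5,3) (5,4) (5,5) (5,6) (6,3) (6,4) (6,5) (6,6)] -> total=18

Answer: 18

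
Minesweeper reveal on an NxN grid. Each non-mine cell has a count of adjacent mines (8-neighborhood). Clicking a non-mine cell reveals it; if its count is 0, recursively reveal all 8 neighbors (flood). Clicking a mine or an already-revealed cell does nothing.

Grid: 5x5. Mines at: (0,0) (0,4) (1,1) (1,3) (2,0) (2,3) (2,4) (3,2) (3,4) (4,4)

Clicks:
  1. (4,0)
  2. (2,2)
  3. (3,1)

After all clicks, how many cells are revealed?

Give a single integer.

Click 1 (4,0) count=0: revealed 4 new [(3,0) (3,1) (4,0) (4,1)] -> total=4
Click 2 (2,2) count=4: revealed 1 new [(2,2)] -> total=5
Click 3 (3,1) count=2: revealed 0 new [(none)] -> total=5

Answer: 5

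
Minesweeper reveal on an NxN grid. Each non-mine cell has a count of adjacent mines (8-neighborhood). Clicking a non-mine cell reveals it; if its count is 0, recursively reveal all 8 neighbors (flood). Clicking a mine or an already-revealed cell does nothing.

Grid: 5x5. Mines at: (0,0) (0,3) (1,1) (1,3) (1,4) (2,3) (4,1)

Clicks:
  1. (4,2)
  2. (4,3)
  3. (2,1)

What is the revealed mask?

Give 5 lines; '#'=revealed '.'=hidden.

Click 1 (4,2) count=1: revealed 1 new [(4,2)] -> total=1
Click 2 (4,3) count=0: revealed 5 new [(3,2) (3,3) (3,4) (4,3) (4,4)] -> total=6
Click 3 (2,1) count=1: revealed 1 new [(2,1)] -> total=7

Answer: .....
.....
.#...
..###
..###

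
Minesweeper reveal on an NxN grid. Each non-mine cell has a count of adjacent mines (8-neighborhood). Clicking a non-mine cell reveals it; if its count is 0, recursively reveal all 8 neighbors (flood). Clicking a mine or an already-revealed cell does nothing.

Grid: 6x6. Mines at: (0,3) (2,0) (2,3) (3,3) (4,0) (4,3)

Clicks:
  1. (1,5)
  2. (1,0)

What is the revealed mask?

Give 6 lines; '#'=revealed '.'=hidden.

Click 1 (1,5) count=0: revealed 12 new [(0,4) (0,5) (1,4) (1,5) (2,4) (2,5) (3,4) (3,5) (4,4) (4,5) (5,4) (5,5)] -> total=12
Click 2 (1,0) count=1: revealed 1 new [(1,0)] -> total=13

Answer: ....##
#...##
....##
....##
....##
....##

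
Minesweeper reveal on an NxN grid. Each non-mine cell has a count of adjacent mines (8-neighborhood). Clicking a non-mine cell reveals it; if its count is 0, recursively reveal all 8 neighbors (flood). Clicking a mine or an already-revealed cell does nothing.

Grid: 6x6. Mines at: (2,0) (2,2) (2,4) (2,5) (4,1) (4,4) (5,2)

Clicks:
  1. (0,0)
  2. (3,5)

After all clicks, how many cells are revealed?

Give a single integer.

Answer: 13

Derivation:
Click 1 (0,0) count=0: revealed 12 new [(0,0) (0,1) (0,2) (0,3) (0,4) (0,5) (1,0) (1,1) (1,2) (1,3) (1,4) (1,5)] -> total=12
Click 2 (3,5) count=3: revealed 1 new [(3,5)] -> total=13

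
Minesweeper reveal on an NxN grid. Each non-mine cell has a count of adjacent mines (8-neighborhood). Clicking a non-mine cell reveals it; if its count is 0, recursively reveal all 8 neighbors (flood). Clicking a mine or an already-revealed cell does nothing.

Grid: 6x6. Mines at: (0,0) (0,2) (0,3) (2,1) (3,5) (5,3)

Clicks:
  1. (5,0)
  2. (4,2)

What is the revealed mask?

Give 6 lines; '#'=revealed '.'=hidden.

Click 1 (5,0) count=0: revealed 9 new [(3,0) (3,1) (3,2) (4,0) (4,1) (4,2) (5,0) (5,1) (5,2)] -> total=9
Click 2 (4,2) count=1: revealed 0 new [(none)] -> total=9

Answer: ......
......
......
###...
###...
###...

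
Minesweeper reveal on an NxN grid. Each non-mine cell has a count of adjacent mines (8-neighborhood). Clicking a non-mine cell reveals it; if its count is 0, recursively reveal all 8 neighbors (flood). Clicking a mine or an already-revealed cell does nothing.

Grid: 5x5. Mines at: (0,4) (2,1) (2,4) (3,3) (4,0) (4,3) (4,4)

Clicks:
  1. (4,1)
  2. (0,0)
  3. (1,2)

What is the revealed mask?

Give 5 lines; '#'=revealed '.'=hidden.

Answer: ####.
####.
.....
.....
.#...

Derivation:
Click 1 (4,1) count=1: revealed 1 new [(4,1)] -> total=1
Click 2 (0,0) count=0: revealed 8 new [(0,0) (0,1) (0,2) (0,3) (1,0) (1,1) (1,2) (1,3)] -> total=9
Click 3 (1,2) count=1: revealed 0 new [(none)] -> total=9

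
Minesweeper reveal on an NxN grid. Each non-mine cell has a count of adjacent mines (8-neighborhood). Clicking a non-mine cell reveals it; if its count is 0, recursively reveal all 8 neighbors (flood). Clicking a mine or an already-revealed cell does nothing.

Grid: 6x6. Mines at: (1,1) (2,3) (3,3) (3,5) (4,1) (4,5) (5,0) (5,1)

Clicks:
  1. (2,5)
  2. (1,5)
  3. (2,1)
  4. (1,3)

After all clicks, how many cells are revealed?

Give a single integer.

Click 1 (2,5) count=1: revealed 1 new [(2,5)] -> total=1
Click 2 (1,5) count=0: revealed 9 new [(0,2) (0,3) (0,4) (0,5) (1,2) (1,3) (1,4) (1,5) (2,4)] -> total=10
Click 3 (2,1) count=1: revealed 1 new [(2,1)] -> total=11
Click 4 (1,3) count=1: revealed 0 new [(none)] -> total=11

Answer: 11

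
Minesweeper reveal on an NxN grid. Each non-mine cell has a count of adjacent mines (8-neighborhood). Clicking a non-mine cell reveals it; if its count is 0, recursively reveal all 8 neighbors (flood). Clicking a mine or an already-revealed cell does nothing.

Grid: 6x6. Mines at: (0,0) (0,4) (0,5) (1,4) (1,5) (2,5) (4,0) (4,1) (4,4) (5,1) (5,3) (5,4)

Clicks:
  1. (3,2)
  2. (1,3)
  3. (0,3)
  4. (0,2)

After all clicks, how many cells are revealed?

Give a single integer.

Answer: 15

Derivation:
Click 1 (3,2) count=1: revealed 1 new [(3,2)] -> total=1
Click 2 (1,3) count=2: revealed 1 new [(1,3)] -> total=2
Click 3 (0,3) count=2: revealed 1 new [(0,3)] -> total=3
Click 4 (0,2) count=0: revealed 12 new [(0,1) (0,2) (1,0) (1,1) (1,2) (2,0) (2,1) (2,2) (2,3) (3,0) (3,1) (3,3)] -> total=15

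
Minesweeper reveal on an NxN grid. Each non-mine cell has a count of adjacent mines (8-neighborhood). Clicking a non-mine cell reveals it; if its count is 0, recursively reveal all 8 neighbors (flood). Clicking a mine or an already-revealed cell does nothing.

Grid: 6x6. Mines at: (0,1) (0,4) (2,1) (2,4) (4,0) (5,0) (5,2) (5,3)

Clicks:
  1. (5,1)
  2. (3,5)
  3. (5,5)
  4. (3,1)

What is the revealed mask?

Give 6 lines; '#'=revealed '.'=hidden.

Answer: ......
......
......
.#..##
....##
.#..##

Derivation:
Click 1 (5,1) count=3: revealed 1 new [(5,1)] -> total=1
Click 2 (3,5) count=1: revealed 1 new [(3,5)] -> total=2
Click 3 (5,5) count=0: revealed 5 new [(3,4) (4,4) (4,5) (5,4) (5,5)] -> total=7
Click 4 (3,1) count=2: revealed 1 new [(3,1)] -> total=8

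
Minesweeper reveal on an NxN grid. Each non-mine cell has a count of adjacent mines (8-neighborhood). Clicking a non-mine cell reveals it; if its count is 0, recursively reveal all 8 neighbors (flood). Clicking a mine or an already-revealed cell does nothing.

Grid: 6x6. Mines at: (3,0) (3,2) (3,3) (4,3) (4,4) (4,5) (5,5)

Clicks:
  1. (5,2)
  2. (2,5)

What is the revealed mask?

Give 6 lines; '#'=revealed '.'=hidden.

Answer: ######
######
######
....##
......
..#...

Derivation:
Click 1 (5,2) count=1: revealed 1 new [(5,2)] -> total=1
Click 2 (2,5) count=0: revealed 20 new [(0,0) (0,1) (0,2) (0,3) (0,4) (0,5) (1,0) (1,1) (1,2) (1,3) (1,4) (1,5) (2,0) (2,1) (2,2) (2,3) (2,4) (2,5) (3,4) (3,5)] -> total=21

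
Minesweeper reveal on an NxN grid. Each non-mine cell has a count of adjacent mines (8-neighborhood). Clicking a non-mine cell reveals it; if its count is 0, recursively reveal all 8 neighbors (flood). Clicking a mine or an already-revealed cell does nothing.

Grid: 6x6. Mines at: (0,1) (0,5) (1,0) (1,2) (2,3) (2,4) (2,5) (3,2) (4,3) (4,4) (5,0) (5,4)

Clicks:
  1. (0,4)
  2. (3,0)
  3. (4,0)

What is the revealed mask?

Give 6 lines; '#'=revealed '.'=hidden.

Answer: ....#.
......
##....
##....
##....
......

Derivation:
Click 1 (0,4) count=1: revealed 1 new [(0,4)] -> total=1
Click 2 (3,0) count=0: revealed 6 new [(2,0) (2,1) (3,0) (3,1) (4,0) (4,1)] -> total=7
Click 3 (4,0) count=1: revealed 0 new [(none)] -> total=7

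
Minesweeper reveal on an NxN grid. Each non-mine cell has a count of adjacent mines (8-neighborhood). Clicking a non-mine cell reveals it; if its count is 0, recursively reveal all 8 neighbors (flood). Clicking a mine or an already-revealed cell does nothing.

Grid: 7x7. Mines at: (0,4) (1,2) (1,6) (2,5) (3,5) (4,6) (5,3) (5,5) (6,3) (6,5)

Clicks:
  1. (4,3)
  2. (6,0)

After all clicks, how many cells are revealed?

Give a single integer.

Answer: 25

Derivation:
Click 1 (4,3) count=1: revealed 1 new [(4,3)] -> total=1
Click 2 (6,0) count=0: revealed 24 new [(0,0) (0,1) (1,0) (1,1) (2,0) (2,1) (2,2) (2,3) (2,4) (3,0) (3,1) (3,2) (3,3) (3,4) (4,0) (4,1) (4,2) (4,4) (5,0) (5,1) (5,2) (6,0) (6,1) (6,2)] -> total=25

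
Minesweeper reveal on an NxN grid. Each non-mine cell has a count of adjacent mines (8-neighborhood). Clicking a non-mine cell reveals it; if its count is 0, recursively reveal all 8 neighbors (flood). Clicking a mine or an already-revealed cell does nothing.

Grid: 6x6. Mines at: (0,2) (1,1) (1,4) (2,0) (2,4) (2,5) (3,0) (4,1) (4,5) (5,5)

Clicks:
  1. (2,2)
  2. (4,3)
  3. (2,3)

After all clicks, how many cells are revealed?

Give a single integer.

Click 1 (2,2) count=1: revealed 1 new [(2,2)] -> total=1
Click 2 (4,3) count=0: revealed 9 new [(3,2) (3,3) (3,4) (4,2) (4,3) (4,4) (5,2) (5,3) (5,4)] -> total=10
Click 3 (2,3) count=2: revealed 1 new [(2,3)] -> total=11

Answer: 11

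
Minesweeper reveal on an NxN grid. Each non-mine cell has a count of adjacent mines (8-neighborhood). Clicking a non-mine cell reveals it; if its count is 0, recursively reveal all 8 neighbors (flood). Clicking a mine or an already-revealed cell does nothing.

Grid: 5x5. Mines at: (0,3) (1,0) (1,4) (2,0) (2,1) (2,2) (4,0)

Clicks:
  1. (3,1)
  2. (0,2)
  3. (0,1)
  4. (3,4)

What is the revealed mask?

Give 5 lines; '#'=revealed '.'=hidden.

Answer: .##..
.....
...##
.####
.####

Derivation:
Click 1 (3,1) count=4: revealed 1 new [(3,1)] -> total=1
Click 2 (0,2) count=1: revealed 1 new [(0,2)] -> total=2
Click 3 (0,1) count=1: revealed 1 new [(0,1)] -> total=3
Click 4 (3,4) count=0: revealed 9 new [(2,3) (2,4) (3,2) (3,3) (3,4) (4,1) (4,2) (4,3) (4,4)] -> total=12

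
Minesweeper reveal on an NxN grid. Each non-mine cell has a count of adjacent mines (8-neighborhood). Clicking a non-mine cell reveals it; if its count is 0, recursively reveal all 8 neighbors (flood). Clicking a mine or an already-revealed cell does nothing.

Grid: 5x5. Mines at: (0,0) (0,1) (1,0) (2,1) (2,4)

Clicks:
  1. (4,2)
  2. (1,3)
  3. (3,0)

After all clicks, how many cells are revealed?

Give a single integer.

Click 1 (4,2) count=0: revealed 10 new [(3,0) (3,1) (3,2) (3,3) (3,4) (4,0) (4,1) (4,2) (4,3) (4,4)] -> total=10
Click 2 (1,3) count=1: revealed 1 new [(1,3)] -> total=11
Click 3 (3,0) count=1: revealed 0 new [(none)] -> total=11

Answer: 11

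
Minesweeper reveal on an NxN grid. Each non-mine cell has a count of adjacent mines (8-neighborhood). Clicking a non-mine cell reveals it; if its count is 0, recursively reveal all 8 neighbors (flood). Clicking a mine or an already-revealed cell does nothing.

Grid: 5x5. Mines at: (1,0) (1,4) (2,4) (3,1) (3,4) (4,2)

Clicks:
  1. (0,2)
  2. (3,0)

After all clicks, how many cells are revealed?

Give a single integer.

Answer: 10

Derivation:
Click 1 (0,2) count=0: revealed 9 new [(0,1) (0,2) (0,3) (1,1) (1,2) (1,3) (2,1) (2,2) (2,3)] -> total=9
Click 2 (3,0) count=1: revealed 1 new [(3,0)] -> total=10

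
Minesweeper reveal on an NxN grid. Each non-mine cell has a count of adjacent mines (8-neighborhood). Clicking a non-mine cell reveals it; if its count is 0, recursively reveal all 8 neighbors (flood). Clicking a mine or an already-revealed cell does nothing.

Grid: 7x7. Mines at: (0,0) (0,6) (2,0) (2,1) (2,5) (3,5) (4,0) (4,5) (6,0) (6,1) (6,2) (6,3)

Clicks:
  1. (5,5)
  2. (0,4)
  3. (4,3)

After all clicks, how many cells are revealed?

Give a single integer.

Answer: 26

Derivation:
Click 1 (5,5) count=1: revealed 1 new [(5,5)] -> total=1
Click 2 (0,4) count=0: revealed 25 new [(0,1) (0,2) (0,3) (0,4) (0,5) (1,1) (1,2) (1,3) (1,4) (1,5) (2,2) (2,3) (2,4) (3,1) (3,2) (3,3) (3,4) (4,1) (4,2) (4,3) (4,4) (5,1) (5,2) (5,3) (5,4)] -> total=26
Click 3 (4,3) count=0: revealed 0 new [(none)] -> total=26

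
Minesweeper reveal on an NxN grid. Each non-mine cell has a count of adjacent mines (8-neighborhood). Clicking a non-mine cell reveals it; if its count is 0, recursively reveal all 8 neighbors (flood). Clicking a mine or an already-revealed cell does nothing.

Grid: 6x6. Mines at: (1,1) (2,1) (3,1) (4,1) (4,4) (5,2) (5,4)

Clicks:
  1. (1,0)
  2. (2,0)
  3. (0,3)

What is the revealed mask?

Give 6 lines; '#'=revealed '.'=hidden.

Click 1 (1,0) count=2: revealed 1 new [(1,0)] -> total=1
Click 2 (2,0) count=3: revealed 1 new [(2,0)] -> total=2
Click 3 (0,3) count=0: revealed 16 new [(0,2) (0,3) (0,4) (0,5) (1,2) (1,3) (1,4) (1,5) (2,2) (2,3) (2,4) (2,5) (3,2) (3,3) (3,4) (3,5)] -> total=18

Answer: ..####
#.####
#.####
..####
......
......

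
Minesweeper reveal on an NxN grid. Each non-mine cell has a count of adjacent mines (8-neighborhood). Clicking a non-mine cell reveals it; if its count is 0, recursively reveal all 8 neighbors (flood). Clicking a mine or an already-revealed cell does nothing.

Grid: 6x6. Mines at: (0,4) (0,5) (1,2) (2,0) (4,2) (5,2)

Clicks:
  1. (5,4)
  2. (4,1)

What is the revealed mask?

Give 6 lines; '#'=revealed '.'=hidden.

Click 1 (5,4) count=0: revealed 15 new [(1,3) (1,4) (1,5) (2,3) (2,4) (2,5) (3,3) (3,4) (3,5) (4,3) (4,4) (4,5) (5,3) (5,4) (5,5)] -> total=15
Click 2 (4,1) count=2: revealed 1 new [(4,1)] -> total=16

Answer: ......
...###
...###
...###
.#.###
...###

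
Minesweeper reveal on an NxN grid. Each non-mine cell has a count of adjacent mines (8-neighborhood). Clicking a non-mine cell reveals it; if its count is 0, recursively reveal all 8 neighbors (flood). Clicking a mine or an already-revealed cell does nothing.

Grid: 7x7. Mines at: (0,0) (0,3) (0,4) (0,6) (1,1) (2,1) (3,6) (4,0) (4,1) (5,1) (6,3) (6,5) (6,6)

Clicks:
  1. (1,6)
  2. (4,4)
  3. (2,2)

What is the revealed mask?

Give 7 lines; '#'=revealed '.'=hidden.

Answer: .......
..#####
..####.
..####.
..####.
..####.
.......

Derivation:
Click 1 (1,6) count=1: revealed 1 new [(1,6)] -> total=1
Click 2 (4,4) count=0: revealed 20 new [(1,2) (1,3) (1,4) (1,5) (2,2) (2,3) (2,4) (2,5) (3,2) (3,3) (3,4) (3,5) (4,2) (4,3) (4,4) (4,5) (5,2) (5,3) (5,4) (5,5)] -> total=21
Click 3 (2,2) count=2: revealed 0 new [(none)] -> total=21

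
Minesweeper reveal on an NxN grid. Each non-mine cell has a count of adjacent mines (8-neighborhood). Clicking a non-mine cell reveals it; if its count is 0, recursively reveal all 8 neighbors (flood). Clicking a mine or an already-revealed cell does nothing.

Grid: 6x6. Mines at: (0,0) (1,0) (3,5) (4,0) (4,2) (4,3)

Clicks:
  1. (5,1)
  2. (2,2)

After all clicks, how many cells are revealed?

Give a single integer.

Answer: 20

Derivation:
Click 1 (5,1) count=2: revealed 1 new [(5,1)] -> total=1
Click 2 (2,2) count=0: revealed 19 new [(0,1) (0,2) (0,3) (0,4) (0,5) (1,1) (1,2) (1,3) (1,4) (1,5) (2,1) (2,2) (2,3) (2,4) (2,5) (3,1) (3,2) (3,3) (3,4)] -> total=20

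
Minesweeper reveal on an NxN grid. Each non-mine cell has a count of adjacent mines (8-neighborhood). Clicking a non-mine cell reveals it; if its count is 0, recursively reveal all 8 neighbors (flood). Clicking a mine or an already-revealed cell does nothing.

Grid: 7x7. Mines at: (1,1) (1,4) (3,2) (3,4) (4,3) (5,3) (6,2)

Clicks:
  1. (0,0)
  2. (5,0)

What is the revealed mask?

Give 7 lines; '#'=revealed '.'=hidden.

Answer: #......
.......
##.....
##.....
##.....
##.....
##.....

Derivation:
Click 1 (0,0) count=1: revealed 1 new [(0,0)] -> total=1
Click 2 (5,0) count=0: revealed 10 new [(2,0) (2,1) (3,0) (3,1) (4,0) (4,1) (5,0) (5,1) (6,0) (6,1)] -> total=11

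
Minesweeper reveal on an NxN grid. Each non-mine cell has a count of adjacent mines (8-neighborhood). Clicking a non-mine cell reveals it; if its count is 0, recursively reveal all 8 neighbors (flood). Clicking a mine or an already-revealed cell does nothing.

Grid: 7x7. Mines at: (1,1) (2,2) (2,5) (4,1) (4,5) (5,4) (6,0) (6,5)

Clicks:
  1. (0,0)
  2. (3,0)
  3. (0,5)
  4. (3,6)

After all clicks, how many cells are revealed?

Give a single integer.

Answer: 13

Derivation:
Click 1 (0,0) count=1: revealed 1 new [(0,0)] -> total=1
Click 2 (3,0) count=1: revealed 1 new [(3,0)] -> total=2
Click 3 (0,5) count=0: revealed 10 new [(0,2) (0,3) (0,4) (0,5) (0,6) (1,2) (1,3) (1,4) (1,5) (1,6)] -> total=12
Click 4 (3,6) count=2: revealed 1 new [(3,6)] -> total=13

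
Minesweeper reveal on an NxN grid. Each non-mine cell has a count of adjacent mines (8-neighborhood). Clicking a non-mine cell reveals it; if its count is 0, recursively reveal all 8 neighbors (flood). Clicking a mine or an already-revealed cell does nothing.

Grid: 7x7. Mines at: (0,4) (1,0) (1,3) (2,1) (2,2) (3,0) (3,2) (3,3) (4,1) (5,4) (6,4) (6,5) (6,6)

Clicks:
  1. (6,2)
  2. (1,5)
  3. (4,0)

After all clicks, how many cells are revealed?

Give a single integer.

Click 1 (6,2) count=0: revealed 8 new [(5,0) (5,1) (5,2) (5,3) (6,0) (6,1) (6,2) (6,3)] -> total=8
Click 2 (1,5) count=1: revealed 1 new [(1,5)] -> total=9
Click 3 (4,0) count=2: revealed 1 new [(4,0)] -> total=10

Answer: 10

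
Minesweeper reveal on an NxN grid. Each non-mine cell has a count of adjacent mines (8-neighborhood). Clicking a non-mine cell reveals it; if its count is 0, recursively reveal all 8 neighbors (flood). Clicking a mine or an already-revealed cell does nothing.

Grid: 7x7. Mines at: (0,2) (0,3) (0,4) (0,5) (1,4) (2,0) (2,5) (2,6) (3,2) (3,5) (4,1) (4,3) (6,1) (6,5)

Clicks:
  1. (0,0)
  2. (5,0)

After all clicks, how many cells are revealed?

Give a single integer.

Answer: 5

Derivation:
Click 1 (0,0) count=0: revealed 4 new [(0,0) (0,1) (1,0) (1,1)] -> total=4
Click 2 (5,0) count=2: revealed 1 new [(5,0)] -> total=5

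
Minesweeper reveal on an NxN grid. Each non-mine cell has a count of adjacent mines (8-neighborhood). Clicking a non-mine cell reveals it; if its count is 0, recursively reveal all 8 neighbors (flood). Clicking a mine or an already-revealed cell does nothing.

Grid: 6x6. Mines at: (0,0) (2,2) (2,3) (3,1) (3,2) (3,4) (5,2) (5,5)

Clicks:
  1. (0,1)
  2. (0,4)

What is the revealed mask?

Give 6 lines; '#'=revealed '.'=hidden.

Answer: .#####
.#####
....##
......
......
......

Derivation:
Click 1 (0,1) count=1: revealed 1 new [(0,1)] -> total=1
Click 2 (0,4) count=0: revealed 11 new [(0,2) (0,3) (0,4) (0,5) (1,1) (1,2) (1,3) (1,4) (1,5) (2,4) (2,5)] -> total=12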